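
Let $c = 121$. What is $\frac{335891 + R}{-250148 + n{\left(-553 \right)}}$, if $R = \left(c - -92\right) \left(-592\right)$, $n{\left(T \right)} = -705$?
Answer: $- \frac{209795}{250853} \approx -0.83633$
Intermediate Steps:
$R = -126096$ ($R = \left(121 - -92\right) \left(-592\right) = \left(121 + 92\right) \left(-592\right) = 213 \left(-592\right) = -126096$)
$\frac{335891 + R}{-250148 + n{\left(-553 \right)}} = \frac{335891 - 126096}{-250148 - 705} = \frac{209795}{-250853} = 209795 \left(- \frac{1}{250853}\right) = - \frac{209795}{250853}$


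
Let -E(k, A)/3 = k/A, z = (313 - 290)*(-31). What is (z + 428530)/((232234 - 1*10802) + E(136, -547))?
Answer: 234015899/121123712 ≈ 1.9320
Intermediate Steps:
z = -713 (z = 23*(-31) = -713)
E(k, A) = -3*k/A
(z + 428530)/((232234 - 1*10802) + E(136, -547)) = (-713 + 428530)/((232234 - 1*10802) - 3*136/(-547)) = 427817/((232234 - 10802) - 3*136*(-1/547)) = 427817/(221432 + 408/547) = 427817/(121123712/547) = 427817*(547/121123712) = 234015899/121123712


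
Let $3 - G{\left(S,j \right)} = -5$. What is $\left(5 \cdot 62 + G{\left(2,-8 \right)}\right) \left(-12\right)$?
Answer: $-3816$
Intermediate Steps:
$G{\left(S,j \right)} = 8$ ($G{\left(S,j \right)} = 3 - -5 = 3 + 5 = 8$)
$\left(5 \cdot 62 + G{\left(2,-8 \right)}\right) \left(-12\right) = \left(5 \cdot 62 + 8\right) \left(-12\right) = \left(310 + 8\right) \left(-12\right) = 318 \left(-12\right) = -3816$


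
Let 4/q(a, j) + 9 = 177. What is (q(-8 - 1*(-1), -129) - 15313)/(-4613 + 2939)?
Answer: 643145/70308 ≈ 9.1475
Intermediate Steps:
q(a, j) = 1/42 (q(a, j) = 4/(-9 + 177) = 4/168 = 4*(1/168) = 1/42)
(q(-8 - 1*(-1), -129) - 15313)/(-4613 + 2939) = (1/42 - 15313)/(-4613 + 2939) = -643145/42/(-1674) = -643145/42*(-1/1674) = 643145/70308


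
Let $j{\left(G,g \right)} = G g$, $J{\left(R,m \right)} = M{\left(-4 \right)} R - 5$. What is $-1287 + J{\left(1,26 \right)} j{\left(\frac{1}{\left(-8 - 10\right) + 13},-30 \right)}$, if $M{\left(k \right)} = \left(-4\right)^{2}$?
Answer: $-1221$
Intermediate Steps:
$M{\left(k \right)} = 16$
$J{\left(R,m \right)} = -5 + 16 R$ ($J{\left(R,m \right)} = 16 R - 5 = -5 + 16 R$)
$-1287 + J{\left(1,26 \right)} j{\left(\frac{1}{\left(-8 - 10\right) + 13},-30 \right)} = -1287 + \left(-5 + 16 \cdot 1\right) \frac{1}{\left(-8 - 10\right) + 13} \left(-30\right) = -1287 + \left(-5 + 16\right) \frac{1}{\left(-8 - 10\right) + 13} \left(-30\right) = -1287 + 11 \frac{1}{-18 + 13} \left(-30\right) = -1287 + 11 \frac{1}{-5} \left(-30\right) = -1287 + 11 \left(\left(- \frac{1}{5}\right) \left(-30\right)\right) = -1287 + 11 \cdot 6 = -1287 + 66 = -1221$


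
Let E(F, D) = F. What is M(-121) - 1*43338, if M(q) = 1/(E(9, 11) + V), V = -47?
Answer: -1646845/38 ≈ -43338.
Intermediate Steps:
M(q) = -1/38 (M(q) = 1/(9 - 47) = 1/(-38) = -1/38)
M(-121) - 1*43338 = -1/38 - 1*43338 = -1/38 - 43338 = -1646845/38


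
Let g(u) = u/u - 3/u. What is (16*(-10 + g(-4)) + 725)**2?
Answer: 351649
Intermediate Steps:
g(u) = 1 - 3/u
(16*(-10 + g(-4)) + 725)**2 = (16*(-10 + (-3 - 4)/(-4)) + 725)**2 = (16*(-10 - 1/4*(-7)) + 725)**2 = (16*(-10 + 7/4) + 725)**2 = (16*(-33/4) + 725)**2 = (-132 + 725)**2 = 593**2 = 351649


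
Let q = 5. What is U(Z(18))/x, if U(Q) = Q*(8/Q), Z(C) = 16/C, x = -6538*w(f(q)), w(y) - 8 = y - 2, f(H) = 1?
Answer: -4/22883 ≈ -0.00017480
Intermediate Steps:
w(y) = 6 + y (w(y) = 8 + (y - 2) = 8 + (-2 + y) = 6 + y)
x = -45766 (x = -6538*(6 + 1) = -6538*7 = -45766)
U(Q) = 8
U(Z(18))/x = 8/(-45766) = 8*(-1/45766) = -4/22883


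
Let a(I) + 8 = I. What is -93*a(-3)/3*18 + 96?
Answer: 6234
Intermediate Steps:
a(I) = -8 + I
-93*a(-3)/3*18 + 96 = -93*(-8 - 3)/3*18 + 96 = -93*(-11*1/3)*18 + 96 = -(-341)*18 + 96 = -93*(-66) + 96 = 6138 + 96 = 6234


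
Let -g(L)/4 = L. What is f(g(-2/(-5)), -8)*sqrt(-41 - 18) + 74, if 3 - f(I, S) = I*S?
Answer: 74 - 49*I*sqrt(59)/5 ≈ 74.0 - 75.275*I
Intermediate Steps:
g(L) = -4*L
f(I, S) = 3 - I*S
f(g(-2/(-5)), -8)*sqrt(-41 - 18) + 74 = (3 - 1*(-(-8)/(-5))*(-8))*sqrt(-41 - 18) + 74 = (3 - 1*(-(-8)*(-1)/5)*(-8))*sqrt(-59) + 74 = (3 - 1*(-4*2/5)*(-8))*(I*sqrt(59)) + 74 = (3 - 1*(-8/5)*(-8))*(I*sqrt(59)) + 74 = (3 - 64/5)*(I*sqrt(59)) + 74 = -49*I*sqrt(59)/5 + 74 = 74 - 49*I*sqrt(59)/5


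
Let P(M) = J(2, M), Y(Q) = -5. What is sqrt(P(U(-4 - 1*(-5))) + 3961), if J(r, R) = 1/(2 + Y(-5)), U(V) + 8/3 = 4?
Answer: sqrt(35646)/3 ≈ 62.934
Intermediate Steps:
U(V) = 4/3 (U(V) = -8/3 + 4 = 4/3)
J(r, R) = -1/3 (J(r, R) = 1/(2 - 5) = 1/(-3) = -1/3)
P(M) = -1/3
sqrt(P(U(-4 - 1*(-5))) + 3961) = sqrt(-1/3 + 3961) = sqrt(11882/3) = sqrt(35646)/3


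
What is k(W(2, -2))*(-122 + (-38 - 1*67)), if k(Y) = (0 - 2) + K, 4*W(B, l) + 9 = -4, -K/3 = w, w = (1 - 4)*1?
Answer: -1589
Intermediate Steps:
w = -3 (w = -3*1 = -3)
K = 9 (K = -3*(-3) = 9)
W(B, l) = -13/4 (W(B, l) = -9/4 + (¼)*(-4) = -9/4 - 1 = -13/4)
k(Y) = 7 (k(Y) = (0 - 2) + 9 = -2 + 9 = 7)
k(W(2, -2))*(-122 + (-38 - 1*67)) = 7*(-122 + (-38 - 1*67)) = 7*(-122 + (-38 - 67)) = 7*(-122 - 105) = 7*(-227) = -1589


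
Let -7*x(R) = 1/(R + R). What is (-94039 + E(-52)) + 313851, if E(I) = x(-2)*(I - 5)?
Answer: 6154679/28 ≈ 2.1981e+5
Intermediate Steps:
x(R) = -1/(14*R) (x(R) = -1/(7*(R + R)) = -1/(2*R)/7 = -1/(14*R))
E(I) = -5/28 + I/28 (E(I) = (-1/14/(-2))*(I - 5) = (-1/14*(-½))*(-5 + I) = (-5 + I)/28 = -5/28 + I/28)
(-94039 + E(-52)) + 313851 = (-94039 + (-5/28 + (1/28)*(-52))) + 313851 = (-94039 + (-5/28 - 13/7)) + 313851 = (-94039 - 57/28) + 313851 = -2633149/28 + 313851 = 6154679/28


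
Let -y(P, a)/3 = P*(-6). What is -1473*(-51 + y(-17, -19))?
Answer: 525861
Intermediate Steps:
y(P, a) = 18*P (y(P, a) = -3*P*(-6) = -(-18)*P = 18*P)
-1473*(-51 + y(-17, -19)) = -1473*(-51 + 18*(-17)) = -1473*(-51 - 306) = -1473*(-357) = 525861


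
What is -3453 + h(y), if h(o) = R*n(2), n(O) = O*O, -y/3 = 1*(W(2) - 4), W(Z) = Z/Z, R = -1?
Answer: -3457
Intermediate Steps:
W(Z) = 1
y = 9 (y = -3*(1 - 4) = -3*(-3) = 9)
n(O) = O**2
h(o) = -4 (h(o) = -1*2**2 = -1*4 = -4)
-3453 + h(y) = -3453 - 4 = -3457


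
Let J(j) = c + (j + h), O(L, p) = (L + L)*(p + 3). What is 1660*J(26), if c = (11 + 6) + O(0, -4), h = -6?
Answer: 61420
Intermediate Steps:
O(L, p) = 2*L*(3 + p) (O(L, p) = (2*L)*(3 + p) = 2*L*(3 + p))
c = 17 (c = (11 + 6) + 2*0*(3 - 4) = 17 + 2*0*(-1) = 17 + 0 = 17)
J(j) = 11 + j (J(j) = 17 + (j - 6) = 17 + (-6 + j) = 11 + j)
1660*J(26) = 1660*(11 + 26) = 1660*37 = 61420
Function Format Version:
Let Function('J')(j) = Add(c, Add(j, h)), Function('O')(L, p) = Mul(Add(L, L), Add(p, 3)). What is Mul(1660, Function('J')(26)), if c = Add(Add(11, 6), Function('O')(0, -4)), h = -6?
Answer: 61420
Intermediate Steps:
Function('O')(L, p) = Mul(2, L, Add(3, p)) (Function('O')(L, p) = Mul(Mul(2, L), Add(3, p)) = Mul(2, L, Add(3, p)))
c = 17 (c = Add(Add(11, 6), Mul(2, 0, Add(3, -4))) = Add(17, Mul(2, 0, -1)) = Add(17, 0) = 17)
Function('J')(j) = Add(11, j) (Function('J')(j) = Add(17, Add(j, -6)) = Add(17, Add(-6, j)) = Add(11, j))
Mul(1660, Function('J')(26)) = Mul(1660, Add(11, 26)) = Mul(1660, 37) = 61420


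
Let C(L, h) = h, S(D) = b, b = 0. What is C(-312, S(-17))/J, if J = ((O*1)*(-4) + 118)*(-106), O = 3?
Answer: 0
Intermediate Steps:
S(D) = 0
J = -11236 (J = ((3*1)*(-4) + 118)*(-106) = (3*(-4) + 118)*(-106) = (-12 + 118)*(-106) = 106*(-106) = -11236)
C(-312, S(-17))/J = 0/(-11236) = 0*(-1/11236) = 0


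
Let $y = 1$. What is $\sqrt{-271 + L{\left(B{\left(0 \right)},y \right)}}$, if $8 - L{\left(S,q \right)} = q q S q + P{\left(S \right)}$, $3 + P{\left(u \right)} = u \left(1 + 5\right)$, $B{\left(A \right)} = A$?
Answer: $2 i \sqrt{65} \approx 16.125 i$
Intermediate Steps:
$P{\left(u \right)} = -3 + 6 u$ ($P{\left(u \right)} = -3 + u \left(1 + 5\right) = -3 + u 6 = -3 + 6 u$)
$L{\left(S,q \right)} = 11 - 6 S - S q^{3}$ ($L{\left(S,q \right)} = 8 - \left(q q S q + \left(-3 + 6 S\right)\right) = 8 - \left(q^{2} S q + \left(-3 + 6 S\right)\right) = 8 - \left(S q^{2} q + \left(-3 + 6 S\right)\right) = 8 - \left(S q^{3} + \left(-3 + 6 S\right)\right) = 8 - \left(-3 + 6 S + S q^{3}\right) = 11 - 6 S - S q^{3}$)
$\sqrt{-271 + L{\left(B{\left(0 \right)},y \right)}} = \sqrt{-271 - \left(-11 + 0 \cdot 1^{3}\right)} = \sqrt{-271 + \left(11 + 0 - 0 \cdot 1\right)} = \sqrt{-271 + \left(11 + 0 + 0\right)} = \sqrt{-271 + 11} = \sqrt{-260} = 2 i \sqrt{65}$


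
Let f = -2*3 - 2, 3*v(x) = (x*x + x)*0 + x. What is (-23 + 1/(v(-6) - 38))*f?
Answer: 921/5 ≈ 184.20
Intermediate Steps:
v(x) = x/3 (v(x) = ((x*x + x)*0 + x)/3 = ((x**2 + x)*0 + x)/3 = ((x + x**2)*0 + x)/3 = (0 + x)/3 = x/3)
f = -8 (f = -6 - 2 = -8)
(-23 + 1/(v(-6) - 38))*f = (-23 + 1/((1/3)*(-6) - 38))*(-8) = (-23 + 1/(-2 - 38))*(-8) = (-23 + 1/(-40))*(-8) = (-23 - 1/40)*(-8) = -921/40*(-8) = 921/5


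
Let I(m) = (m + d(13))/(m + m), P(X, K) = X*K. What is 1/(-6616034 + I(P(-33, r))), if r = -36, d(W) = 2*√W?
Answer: -9337499184024/61777207407725448791 - 1188*√13/61777207407725448791 ≈ -1.5115e-7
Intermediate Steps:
P(X, K) = K*X
I(m) = (m + 2*√13)/(2*m) (I(m) = (m + 2*√13)/(m + m) = (m + 2*√13)/((2*m)) = (m + 2*√13)*(1/(2*m)) = (m + 2*√13)/(2*m))
1/(-6616034 + I(P(-33, r))) = 1/(-6616034 + (√13 + (-36*(-33))/2)/((-36*(-33)))) = 1/(-6616034 + (√13 + (½)*1188)/1188) = 1/(-6616034 + (√13 + 594)/1188) = 1/(-6616034 + (594 + √13)/1188) = 1/(-6616034 + (½ + √13/1188)) = 1/(-13232067/2 + √13/1188)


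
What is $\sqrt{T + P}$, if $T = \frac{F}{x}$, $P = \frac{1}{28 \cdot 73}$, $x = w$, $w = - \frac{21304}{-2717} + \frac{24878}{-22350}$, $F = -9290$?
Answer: $\frac{i \sqrt{60182561759504957130331841}}{208769496614} \approx 37.159 i$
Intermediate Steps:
$w = \frac{204275437}{30362475}$ ($w = \left(-21304\right) \left(- \frac{1}{2717}\right) + 24878 \left(- \frac{1}{22350}\right) = \frac{21304}{2717} - \frac{12439}{11175} = \frac{204275437}{30362475} \approx 6.7279$)
$x = \frac{204275437}{30362475} \approx 6.7279$
$P = \frac{1}{2044} \approx 0.00048924$
$T = - \frac{282067392750}{204275437}$ ($T = - \frac{9290}{\frac{204275437}{30362475}} = \left(-9290\right) \frac{30362475}{204275437} = - \frac{282067392750}{204275437} \approx -1380.8$)
$\sqrt{T + P} = \sqrt{- \frac{282067392750}{204275437} + \frac{1}{2044}} = \sqrt{- \frac{576545546505563}{417538993228}} = \frac{i \sqrt{60182561759504957130331841}}{208769496614}$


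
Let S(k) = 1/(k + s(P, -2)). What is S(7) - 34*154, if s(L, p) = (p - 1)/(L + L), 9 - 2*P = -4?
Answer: -460755/88 ≈ -5235.9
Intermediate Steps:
P = 13/2 (P = 9/2 - ½*(-4) = 9/2 + 2 = 13/2 ≈ 6.5000)
s(L, p) = (-1 + p)/(2*L) (s(L, p) = (-1 + p)/((2*L)) = (-1 + p)*(1/(2*L)) = (-1 + p)/(2*L))
S(k) = 1/(-3/13 + k) (S(k) = 1/(k + (-1 - 2)/(2*(13/2))) = 1/(k + (½)*(2/13)*(-3)) = 1/(k - 3/13) = 1/(-3/13 + k))
S(7) - 34*154 = 13/(-3 + 13*7) - 34*154 = 13/(-3 + 91) - 5236 = 13/88 - 5236 = -460755/88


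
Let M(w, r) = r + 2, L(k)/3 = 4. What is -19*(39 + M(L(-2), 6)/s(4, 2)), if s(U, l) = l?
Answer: -817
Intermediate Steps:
L(k) = 12 (L(k) = 3*4 = 12)
M(w, r) = 2 + r
-19*(39 + M(L(-2), 6)/s(4, 2)) = -19*(39 + (2 + 6)/2) = -19*(39 + 8*(1/2)) = -19*(39 + 4) = -19*43 = -817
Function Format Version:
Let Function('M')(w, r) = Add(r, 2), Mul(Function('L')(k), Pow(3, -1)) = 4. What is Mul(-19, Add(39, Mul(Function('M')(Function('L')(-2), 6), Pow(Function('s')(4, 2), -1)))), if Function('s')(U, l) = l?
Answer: -817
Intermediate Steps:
Function('L')(k) = 12 (Function('L')(k) = Mul(3, 4) = 12)
Function('M')(w, r) = Add(2, r)
Mul(-19, Add(39, Mul(Function('M')(Function('L')(-2), 6), Pow(Function('s')(4, 2), -1)))) = Mul(-19, Add(39, Mul(Add(2, 6), Pow(2, -1)))) = Mul(-19, Add(39, Mul(8, Rational(1, 2)))) = Mul(-19, Add(39, 4)) = Mul(-19, 43) = -817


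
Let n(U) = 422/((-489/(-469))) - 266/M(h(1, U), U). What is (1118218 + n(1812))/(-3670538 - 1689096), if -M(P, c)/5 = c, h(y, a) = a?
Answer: -275326622293/1319166716420 ≈ -0.20871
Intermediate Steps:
M(P, c) = -5*c
n(U) = 197918/489 + 266/(5*U) (n(U) = 422/((-489/(-469))) - 266*(-1/(5*U)) = 422/((-489*(-1/469))) - (-266)/(5*U) = 422/(489/469) + 266/(5*U) = 422*(469/489) + 266/(5*U) = 197918/489 + 266/(5*U))
(1118218 + n(1812))/(-3670538 - 1689096) = (1118218 + (14/2445)*(9291 + 70685*1812)/1812)/(-3670538 - 1689096) = (1118218 + (14/2445)*(1/1812)*(9291 + 128081220))/(-5359634) = (1118218 + (14/2445)*(1/1812)*128090511)*(-1/5359634) = (1118218 + 99625953/246130)*(-1/5359634) = (275326622293/246130)*(-1/5359634) = -275326622293/1319166716420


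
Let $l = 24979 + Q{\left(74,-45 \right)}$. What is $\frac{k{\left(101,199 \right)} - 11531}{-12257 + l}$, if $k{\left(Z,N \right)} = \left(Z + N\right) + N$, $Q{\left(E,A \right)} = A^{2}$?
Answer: $- \frac{11032}{14747} \approx -0.74808$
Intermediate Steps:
$l = 27004$ ($l = 24979 + \left(-45\right)^{2} = 24979 + 2025 = 27004$)
$k{\left(Z,N \right)} = Z + 2 N$ ($k{\left(Z,N \right)} = \left(N + Z\right) + N = Z + 2 N$)
$\frac{k{\left(101,199 \right)} - 11531}{-12257 + l} = \frac{\left(101 + 2 \cdot 199\right) - 11531}{-12257 + 27004} = \frac{\left(101 + 398\right) - 11531}{14747} = \left(499 - 11531\right) \frac{1}{14747} = \left(-11032\right) \frac{1}{14747} = - \frac{11032}{14747}$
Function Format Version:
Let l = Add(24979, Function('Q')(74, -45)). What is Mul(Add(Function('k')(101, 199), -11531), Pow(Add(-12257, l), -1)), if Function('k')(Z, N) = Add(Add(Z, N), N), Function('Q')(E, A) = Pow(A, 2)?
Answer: Rational(-11032, 14747) ≈ -0.74808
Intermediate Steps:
l = 27004 (l = Add(24979, Pow(-45, 2)) = Add(24979, 2025) = 27004)
Function('k')(Z, N) = Add(Z, Mul(2, N)) (Function('k')(Z, N) = Add(Add(N, Z), N) = Add(Z, Mul(2, N)))
Mul(Add(Function('k')(101, 199), -11531), Pow(Add(-12257, l), -1)) = Mul(Add(Add(101, Mul(2, 199)), -11531), Pow(Add(-12257, 27004), -1)) = Mul(Add(Add(101, 398), -11531), Pow(14747, -1)) = Mul(Add(499, -11531), Rational(1, 14747)) = Mul(-11032, Rational(1, 14747)) = Rational(-11032, 14747)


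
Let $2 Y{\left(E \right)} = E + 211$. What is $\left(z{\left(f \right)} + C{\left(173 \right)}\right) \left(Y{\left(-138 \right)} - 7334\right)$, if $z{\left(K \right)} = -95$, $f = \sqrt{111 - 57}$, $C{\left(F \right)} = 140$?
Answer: $- \frac{656775}{2} \approx -3.2839 \cdot 10^{5}$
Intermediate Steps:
$Y{\left(E \right)} = \frac{211}{2} + \frac{E}{2}$ ($Y{\left(E \right)} = \frac{E + 211}{2} = \frac{211 + E}{2} = \frac{211}{2} + \frac{E}{2}$)
$f = 3 \sqrt{6}$ ($f = \sqrt{54} = 3 \sqrt{6} \approx 7.3485$)
$\left(z{\left(f \right)} + C{\left(173 \right)}\right) \left(Y{\left(-138 \right)} - 7334\right) = \left(-95 + 140\right) \left(\left(\frac{211}{2} + \frac{1}{2} \left(-138\right)\right) - 7334\right) = 45 \left(\left(\frac{211}{2} - 69\right) - 7334\right) = 45 \left(\frac{73}{2} - 7334\right) = 45 \left(- \frac{14595}{2}\right) = - \frac{656775}{2}$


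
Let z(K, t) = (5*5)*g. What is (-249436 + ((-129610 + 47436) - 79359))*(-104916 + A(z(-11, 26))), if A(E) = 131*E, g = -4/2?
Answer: 45809070554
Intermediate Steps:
g = -2 (g = -4*½ = -2)
z(K, t) = -50 (z(K, t) = (5*5)*(-2) = 25*(-2) = -50)
(-249436 + ((-129610 + 47436) - 79359))*(-104916 + A(z(-11, 26))) = (-249436 + ((-129610 + 47436) - 79359))*(-104916 + 131*(-50)) = (-249436 + (-82174 - 79359))*(-104916 - 6550) = (-249436 - 161533)*(-111466) = -410969*(-111466) = 45809070554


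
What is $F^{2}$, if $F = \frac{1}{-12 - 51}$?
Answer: $\frac{1}{3969} \approx 0.00025195$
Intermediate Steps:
$F = - \frac{1}{63}$ ($F = \frac{1}{-63} = - \frac{1}{63} \approx -0.015873$)
$F^{2} = \left(- \frac{1}{63}\right)^{2} = \frac{1}{3969}$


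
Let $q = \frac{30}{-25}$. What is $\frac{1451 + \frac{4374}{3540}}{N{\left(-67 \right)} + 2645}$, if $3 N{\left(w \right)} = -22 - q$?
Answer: $\frac{2570457}{4669378} \approx 0.55049$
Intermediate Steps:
$q = - \frac{6}{5}$ ($q = 30 \left(- \frac{1}{25}\right) = - \frac{6}{5} \approx -1.2$)
$N{\left(w \right)} = - \frac{104}{15}$ ($N{\left(w \right)} = \frac{-22 - - \frac{6}{5}}{3} = \frac{-22 + \frac{6}{5}}{3} = \frac{1}{3} \left(- \frac{104}{5}\right) = - \frac{104}{15}$)
$\frac{1451 + \frac{4374}{3540}}{N{\left(-67 \right)} + 2645} = \frac{1451 + \frac{4374}{3540}}{- \frac{104}{15} + 2645} = \frac{1451 + 4374 \cdot \frac{1}{3540}}{\frac{39571}{15}} = \left(1451 + \frac{729}{590}\right) \frac{15}{39571} = \frac{856819}{590} \cdot \frac{15}{39571} = \frac{2570457}{4669378}$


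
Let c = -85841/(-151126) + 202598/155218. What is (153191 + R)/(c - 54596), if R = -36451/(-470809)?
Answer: -845920407045867559980/301468510395204174389 ≈ -2.8060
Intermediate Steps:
R = 36451/470809 (R = -36451*(-1/470809) = 36451/470809 ≈ 0.077422)
c = 21970946843/11728737734 (c = -85841*(-1/151126) + 202598*(1/155218) = 85841/151126 + 101299/77609 = 21970946843/11728737734 ≈ 1.8733)
(153191 + R)/(c - 54596) = (153191 + 36451/470809)/(21970946843/11728737734 - 54596) = 72123737970/(470809*(-640320194378621/11728737734)) = (72123737970/470809)*(-11728737734/640320194378621) = -845920407045867559980/301468510395204174389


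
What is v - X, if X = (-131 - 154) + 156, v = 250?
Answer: 379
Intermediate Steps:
X = -129 (X = -285 + 156 = -129)
v - X = 250 - 1*(-129) = 250 + 129 = 379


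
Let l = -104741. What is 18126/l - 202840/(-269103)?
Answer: 16367903462/28186117323 ≈ 0.58071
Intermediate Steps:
18126/l - 202840/(-269103) = 18126/(-104741) - 202840/(-269103) = 18126*(-1/104741) - 202840*(-1/269103) = -18126/104741 + 202840/269103 = 16367903462/28186117323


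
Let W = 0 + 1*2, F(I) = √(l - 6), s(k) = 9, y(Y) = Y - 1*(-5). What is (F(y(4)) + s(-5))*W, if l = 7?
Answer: 20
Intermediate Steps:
y(Y) = 5 + Y (y(Y) = Y + 5 = 5 + Y)
F(I) = 1 (F(I) = √(7 - 6) = √1 = 1)
W = 2 (W = 0 + 2 = 2)
(F(y(4)) + s(-5))*W = (1 + 9)*2 = 10*2 = 20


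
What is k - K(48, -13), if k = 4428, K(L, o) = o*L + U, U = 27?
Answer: 5025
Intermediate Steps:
K(L, o) = 27 + L*o (K(L, o) = o*L + 27 = L*o + 27 = 27 + L*o)
k - K(48, -13) = 4428 - (27 + 48*(-13)) = 4428 - (27 - 624) = 4428 - 1*(-597) = 4428 + 597 = 5025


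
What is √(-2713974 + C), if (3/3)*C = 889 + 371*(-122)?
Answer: 3*I*√306483 ≈ 1660.8*I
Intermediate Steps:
C = -44373 (C = 889 + 371*(-122) = 889 - 45262 = -44373)
√(-2713974 + C) = √(-2713974 - 44373) = √(-2758347) = 3*I*√306483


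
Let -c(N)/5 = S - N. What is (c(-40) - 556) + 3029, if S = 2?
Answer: 2263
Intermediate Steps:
c(N) = -10 + 5*N (c(N) = -5*(2 - N) = -10 + 5*N)
(c(-40) - 556) + 3029 = ((-10 + 5*(-40)) - 556) + 3029 = ((-10 - 200) - 556) + 3029 = (-210 - 556) + 3029 = -766 + 3029 = 2263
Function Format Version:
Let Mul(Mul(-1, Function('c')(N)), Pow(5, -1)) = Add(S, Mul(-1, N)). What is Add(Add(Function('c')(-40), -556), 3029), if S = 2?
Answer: 2263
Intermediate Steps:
Function('c')(N) = Add(-10, Mul(5, N)) (Function('c')(N) = Mul(-5, Add(2, Mul(-1, N))) = Add(-10, Mul(5, N)))
Add(Add(Function('c')(-40), -556), 3029) = Add(Add(Add(-10, Mul(5, -40)), -556), 3029) = Add(Add(Add(-10, -200), -556), 3029) = Add(Add(-210, -556), 3029) = Add(-766, 3029) = 2263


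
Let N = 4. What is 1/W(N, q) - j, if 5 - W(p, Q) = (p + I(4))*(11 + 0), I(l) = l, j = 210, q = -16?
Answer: -17431/83 ≈ -210.01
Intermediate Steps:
W(p, Q) = -39 - 11*p (W(p, Q) = 5 - (p + 4)*(11 + 0) = 5 - (4 + p)*11 = 5 - (44 + 11*p) = 5 + (-44 - 11*p) = -39 - 11*p)
1/W(N, q) - j = 1/(-39 - 11*4) - 1*210 = 1/(-39 - 44) - 210 = 1/(-83) - 210 = -1/83 - 210 = -17431/83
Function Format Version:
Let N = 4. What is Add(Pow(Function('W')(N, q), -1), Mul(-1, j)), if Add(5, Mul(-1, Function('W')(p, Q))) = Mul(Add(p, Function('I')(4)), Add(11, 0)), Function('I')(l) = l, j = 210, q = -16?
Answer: Rational(-17431, 83) ≈ -210.01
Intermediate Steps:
Function('W')(p, Q) = Add(-39, Mul(-11, p)) (Function('W')(p, Q) = Add(5, Mul(-1, Mul(Add(p, 4), Add(11, 0)))) = Add(5, Mul(-1, Mul(Add(4, p), 11))) = Add(5, Mul(-1, Add(44, Mul(11, p)))) = Add(5, Add(-44, Mul(-11, p))) = Add(-39, Mul(-11, p)))
Add(Pow(Function('W')(N, q), -1), Mul(-1, j)) = Add(Pow(Add(-39, Mul(-11, 4)), -1), Mul(-1, 210)) = Add(Pow(Add(-39, -44), -1), -210) = Add(Pow(-83, -1), -210) = Add(Rational(-1, 83), -210) = Rational(-17431, 83)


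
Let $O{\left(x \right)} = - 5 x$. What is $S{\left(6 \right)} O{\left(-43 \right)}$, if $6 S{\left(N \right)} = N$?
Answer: $215$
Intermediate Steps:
$S{\left(N \right)} = \frac{N}{6}$
$S{\left(6 \right)} O{\left(-43 \right)} = \frac{1}{6} \cdot 6 \left(\left(-5\right) \left(-43\right)\right) = 1 \cdot 215 = 215$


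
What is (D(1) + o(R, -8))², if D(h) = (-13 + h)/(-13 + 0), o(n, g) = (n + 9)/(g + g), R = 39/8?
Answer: 8649/2768896 ≈ 0.0031236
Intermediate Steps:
R = 39/8 (R = 39*(⅛) = 39/8 ≈ 4.8750)
o(n, g) = (9 + n)/(2*g) (o(n, g) = (9 + n)/((2*g)) = (9 + n)*(1/(2*g)) = (9 + n)/(2*g))
D(h) = 1 - h/13 (D(h) = (-13 + h)/(-13) = (-13 + h)*(-1/13) = 1 - h/13)
(D(1) + o(R, -8))² = ((1 - 1/13*1) + (½)*(9 + 39/8)/(-8))² = ((1 - 1/13) + (½)*(-⅛)*(111/8))² = (12/13 - 111/128)² = (93/1664)² = 8649/2768896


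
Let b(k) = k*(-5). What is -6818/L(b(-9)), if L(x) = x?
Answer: -6818/45 ≈ -151.51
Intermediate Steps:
b(k) = -5*k
-6818/L(b(-9)) = -6818/((-5*(-9))) = -6818/45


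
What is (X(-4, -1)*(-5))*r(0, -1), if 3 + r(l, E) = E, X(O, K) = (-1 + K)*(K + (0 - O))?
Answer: -120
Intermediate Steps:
X(O, K) = (-1 + K)*(K - O)
r(l, E) = -3 + E
(X(-4, -1)*(-5))*r(0, -1) = ((-4 + (-1)**2 - 1*(-1) - 1*(-1)*(-4))*(-5))*(-3 - 1) = ((-4 + 1 + 1 - 4)*(-5))*(-4) = -6*(-5)*(-4) = 30*(-4) = -120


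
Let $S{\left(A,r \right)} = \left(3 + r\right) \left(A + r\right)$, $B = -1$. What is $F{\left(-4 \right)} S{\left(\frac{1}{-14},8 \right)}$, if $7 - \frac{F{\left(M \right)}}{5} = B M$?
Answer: $\frac{18315}{14} \approx 1308.2$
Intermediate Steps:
$F{\left(M \right)} = 35 + 5 M$ ($F{\left(M \right)} = 35 - 5 \left(- M\right) = 35 + 5 M$)
$F{\left(-4 \right)} S{\left(\frac{1}{-14},8 \right)} = \left(35 + 5 \left(-4\right)\right) \left(8^{2} + \frac{3}{-14} + 3 \cdot 8 + \frac{1}{-14} \cdot 8\right) = \left(35 - 20\right) \left(64 + 3 \left(- \frac{1}{14}\right) + 24 - \frac{4}{7}\right) = 15 \left(64 - \frac{3}{14} + 24 - \frac{4}{7}\right) = 15 \cdot \frac{1221}{14} = \frac{18315}{14}$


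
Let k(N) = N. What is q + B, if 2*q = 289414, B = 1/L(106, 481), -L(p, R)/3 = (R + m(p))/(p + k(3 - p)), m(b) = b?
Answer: 84943008/587 ≈ 1.4471e+5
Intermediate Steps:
L(p, R) = -R - p (L(p, R) = -3*(R + p)/(p + (3 - p)) = -3*(R + p)/3 = -3*(R/3 + p/3) = -R - p)
B = -1/587 (B = 1/(-1*481 - 1*106) = 1/(-481 - 106) = 1/(-587) = -1/587 ≈ -0.0017036)
q = 144707 (q = (½)*289414 = 144707)
q + B = 144707 - 1/587 = 84943008/587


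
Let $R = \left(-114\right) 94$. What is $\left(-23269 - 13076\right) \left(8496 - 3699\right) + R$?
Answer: $-174357681$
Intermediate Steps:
$R = -10716$
$\left(-23269 - 13076\right) \left(8496 - 3699\right) + R = \left(-23269 - 13076\right) \left(8496 - 3699\right) - 10716 = \left(-36345\right) 4797 - 10716 = -174346965 - 10716 = -174357681$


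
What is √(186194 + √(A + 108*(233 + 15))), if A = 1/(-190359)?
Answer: √(749669775816546 + 63453*√107839969448705)/63453 ≈ 431.69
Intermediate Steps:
A = -1/190359 ≈ -5.2532e-6
√(186194 + √(A + 108*(233 + 15))) = √(186194 + √(-1/190359 + 108*(233 + 15))) = √(186194 + √(-1/190359 + 108*248)) = √(186194 + √(-1/190359 + 26784)) = √(186194 + √(5098575455/190359)) = √(186194 + √107839969448705/63453)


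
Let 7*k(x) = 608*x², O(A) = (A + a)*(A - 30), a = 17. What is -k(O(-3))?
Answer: -18539136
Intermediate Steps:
O(A) = (-30 + A)*(17 + A) (O(A) = (A + 17)*(A - 30) = (17 + A)*(-30 + A) = (-30 + A)*(17 + A))
k(x) = 608*x²/7 (k(x) = (608*x²)/7 = 608*x²/7)
-k(O(-3)) = -608*(-510 + (-3)² - 13*(-3))²/7 = -608*(-510 + 9 + 39)²/7 = -608*(-462)²/7 = -608*213444/7 = -1*18539136 = -18539136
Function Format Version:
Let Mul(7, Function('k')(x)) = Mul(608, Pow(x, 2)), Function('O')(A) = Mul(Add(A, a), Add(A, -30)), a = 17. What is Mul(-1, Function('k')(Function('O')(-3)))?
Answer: -18539136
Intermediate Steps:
Function('O')(A) = Mul(Add(-30, A), Add(17, A)) (Function('O')(A) = Mul(Add(A, 17), Add(A, -30)) = Mul(Add(17, A), Add(-30, A)) = Mul(Add(-30, A), Add(17, A)))
Function('k')(x) = Mul(Rational(608, 7), Pow(x, 2)) (Function('k')(x) = Mul(Rational(1, 7), Mul(608, Pow(x, 2))) = Mul(Rational(608, 7), Pow(x, 2)))
Mul(-1, Function('k')(Function('O')(-3))) = Mul(-1, Mul(Rational(608, 7), Pow(Add(-510, Pow(-3, 2), Mul(-13, -3)), 2))) = Mul(-1, Mul(Rational(608, 7), Pow(Add(-510, 9, 39), 2))) = Mul(-1, Mul(Rational(608, 7), Pow(-462, 2))) = Mul(-1, Mul(Rational(608, 7), 213444)) = Mul(-1, 18539136) = -18539136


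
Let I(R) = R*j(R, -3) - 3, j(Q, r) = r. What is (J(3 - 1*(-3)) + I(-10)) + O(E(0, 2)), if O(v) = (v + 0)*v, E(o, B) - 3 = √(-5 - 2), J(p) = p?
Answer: 35 + 6*I*√7 ≈ 35.0 + 15.875*I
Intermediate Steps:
E(o, B) = 3 + I*√7 (E(o, B) = 3 + √(-5 - 2) = 3 + √(-7) = 3 + I*√7)
O(v) = v² (O(v) = v*v = v²)
I(R) = -3 - 3*R (I(R) = R*(-3) - 3 = -3*R - 3 = -3 - 3*R)
(J(3 - 1*(-3)) + I(-10)) + O(E(0, 2)) = ((3 - 1*(-3)) + (-3 - 3*(-10))) + (3 + I*√7)² = ((3 + 3) + (-3 + 30)) + (3 + I*√7)² = (6 + 27) + (3 + I*√7)² = 33 + (3 + I*√7)²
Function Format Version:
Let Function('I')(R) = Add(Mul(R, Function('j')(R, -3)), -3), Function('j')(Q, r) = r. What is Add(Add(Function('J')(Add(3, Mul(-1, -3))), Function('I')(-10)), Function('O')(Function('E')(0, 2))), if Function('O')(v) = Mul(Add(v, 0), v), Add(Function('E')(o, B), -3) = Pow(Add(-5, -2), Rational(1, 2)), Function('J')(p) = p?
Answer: Add(35, Mul(6, I, Pow(7, Rational(1, 2)))) ≈ Add(35.000, Mul(15.875, I))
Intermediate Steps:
Function('E')(o, B) = Add(3, Mul(I, Pow(7, Rational(1, 2)))) (Function('E')(o, B) = Add(3, Pow(Add(-5, -2), Rational(1, 2))) = Add(3, Pow(-7, Rational(1, 2))) = Add(3, Mul(I, Pow(7, Rational(1, 2)))))
Function('O')(v) = Pow(v, 2) (Function('O')(v) = Mul(v, v) = Pow(v, 2))
Function('I')(R) = Add(-3, Mul(-3, R)) (Function('I')(R) = Add(Mul(R, -3), -3) = Add(Mul(-3, R), -3) = Add(-3, Mul(-3, R)))
Add(Add(Function('J')(Add(3, Mul(-1, -3))), Function('I')(-10)), Function('O')(Function('E')(0, 2))) = Add(Add(Add(3, Mul(-1, -3)), Add(-3, Mul(-3, -10))), Pow(Add(3, Mul(I, Pow(7, Rational(1, 2)))), 2)) = Add(Add(Add(3, 3), Add(-3, 30)), Pow(Add(3, Mul(I, Pow(7, Rational(1, 2)))), 2)) = Add(Add(6, 27), Pow(Add(3, Mul(I, Pow(7, Rational(1, 2)))), 2)) = Add(33, Pow(Add(3, Mul(I, Pow(7, Rational(1, 2)))), 2))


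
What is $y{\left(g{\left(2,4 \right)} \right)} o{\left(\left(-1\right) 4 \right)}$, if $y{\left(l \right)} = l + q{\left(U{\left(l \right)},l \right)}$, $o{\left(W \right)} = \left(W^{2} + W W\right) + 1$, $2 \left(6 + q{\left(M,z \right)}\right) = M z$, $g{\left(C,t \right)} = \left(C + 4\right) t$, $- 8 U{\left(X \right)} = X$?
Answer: $-594$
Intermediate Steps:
$U{\left(X \right)} = - \frac{X}{8}$
$g{\left(C,t \right)} = t \left(4 + C\right)$ ($g{\left(C,t \right)} = \left(4 + C\right) t = t \left(4 + C\right)$)
$q{\left(M,z \right)} = -6 + \frac{M z}{2}$
$o{\left(W \right)} = 1 + 2 W^{2}$ ($o{\left(W \right)} = \left(W^{2} + W^{2}\right) + 1 = 2 W^{2} + 1 = 1 + 2 W^{2}$)
$y{\left(l \right)} = -6 + l - \frac{l^{2}}{16}$ ($y{\left(l \right)} = l + \left(-6 + \frac{- \frac{l}{8} l}{2}\right) = l - \left(6 + \frac{l^{2}}{16}\right) = -6 + l - \frac{l^{2}}{16}$)
$y{\left(g{\left(2,4 \right)} \right)} o{\left(\left(-1\right) 4 \right)} = \left(-6 + 4 \left(4 + 2\right) - \frac{\left(4 \left(4 + 2\right)\right)^{2}}{16}\right) \left(1 + 2 \left(\left(-1\right) 4\right)^{2}\right) = \left(-6 + 4 \cdot 6 - \frac{\left(4 \cdot 6\right)^{2}}{16}\right) \left(1 + 2 \left(-4\right)^{2}\right) = \left(-6 + 24 - \frac{24^{2}}{16}\right) \left(1 + 2 \cdot 16\right) = \left(-6 + 24 - 36\right) \left(1 + 32\right) = \left(-6 + 24 - 36\right) 33 = \left(-18\right) 33 = -594$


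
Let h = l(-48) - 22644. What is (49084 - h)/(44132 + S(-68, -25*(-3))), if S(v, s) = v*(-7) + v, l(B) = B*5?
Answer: 17992/11135 ≈ 1.6158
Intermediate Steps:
l(B) = 5*B
S(v, s) = -6*v (S(v, s) = -7*v + v = -6*v)
h = -22884 (h = 5*(-48) - 22644 = -240 - 22644 = -22884)
(49084 - h)/(44132 + S(-68, -25*(-3))) = (49084 - 1*(-22884))/(44132 - 6*(-68)) = (49084 + 22884)/(44132 + 408) = 71968/44540 = 71968*(1/44540) = 17992/11135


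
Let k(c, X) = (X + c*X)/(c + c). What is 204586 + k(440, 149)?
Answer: 180101389/880 ≈ 2.0466e+5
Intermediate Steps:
k(c, X) = (X + X*c)/(2*c) (k(c, X) = (X + X*c)/((2*c)) = (X + X*c)*(1/(2*c)) = (X + X*c)/(2*c))
204586 + k(440, 149) = 204586 + (1/2)*149*(1 + 440)/440 = 204586 + (1/2)*149*(1/440)*441 = 204586 + 65709/880 = 180101389/880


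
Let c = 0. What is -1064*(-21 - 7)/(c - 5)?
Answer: -29792/5 ≈ -5958.4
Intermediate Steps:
-1064*(-21 - 7)/(c - 5) = -1064*(-21 - 7)/(0 - 5) = -(-29792)/(-5) = -(-29792)*(-1)/5 = -1064*28/5 = -29792/5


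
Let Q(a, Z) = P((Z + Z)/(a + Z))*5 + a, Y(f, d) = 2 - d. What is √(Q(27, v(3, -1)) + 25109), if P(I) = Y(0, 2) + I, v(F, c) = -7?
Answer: 3*√11170/2 ≈ 158.53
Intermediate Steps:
P(I) = I (P(I) = (2 - 1*2) + I = (2 - 2) + I = 0 + I = I)
Q(a, Z) = a + 10*Z/(Z + a) (Q(a, Z) = ((Z + Z)/(a + Z))*5 + a = ((2*Z)/(Z + a))*5 + a = (2*Z/(Z + a))*5 + a = 10*Z/(Z + a) + a = a + 10*Z/(Z + a))
√(Q(27, v(3, -1)) + 25109) = √((10*(-7) + 27*(-7 + 27))/(-7 + 27) + 25109) = √((-70 + 27*20)/20 + 25109) = √((-70 + 540)/20 + 25109) = √((1/20)*470 + 25109) = √(47/2 + 25109) = √(50265/2) = 3*√11170/2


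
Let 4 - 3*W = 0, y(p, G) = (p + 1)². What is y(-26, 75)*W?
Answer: 2500/3 ≈ 833.33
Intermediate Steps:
y(p, G) = (1 + p)²
W = 4/3 (W = 4/3 - ⅓*0 = 4/3 + 0 = 4/3 ≈ 1.3333)
y(-26, 75)*W = (1 - 26)²*(4/3) = (-25)²*(4/3) = 625*(4/3) = 2500/3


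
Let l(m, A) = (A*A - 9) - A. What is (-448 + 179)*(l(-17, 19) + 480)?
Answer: -218697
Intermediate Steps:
l(m, A) = -9 + A**2 - A (l(m, A) = (A**2 - 9) - A = (-9 + A**2) - A = -9 + A**2 - A)
(-448 + 179)*(l(-17, 19) + 480) = (-448 + 179)*((-9 + 19**2 - 1*19) + 480) = -269*((-9 + 361 - 19) + 480) = -269*(333 + 480) = -269*813 = -218697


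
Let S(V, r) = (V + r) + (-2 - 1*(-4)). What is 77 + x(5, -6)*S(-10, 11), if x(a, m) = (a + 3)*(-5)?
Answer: -43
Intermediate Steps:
x(a, m) = -15 - 5*a (x(a, m) = (3 + a)*(-5) = -15 - 5*a)
S(V, r) = 2 + V + r (S(V, r) = (V + r) + (-2 + 4) = (V + r) + 2 = 2 + V + r)
77 + x(5, -6)*S(-10, 11) = 77 + (-15 - 5*5)*(2 - 10 + 11) = 77 + (-15 - 25)*3 = 77 - 40*3 = 77 - 120 = -43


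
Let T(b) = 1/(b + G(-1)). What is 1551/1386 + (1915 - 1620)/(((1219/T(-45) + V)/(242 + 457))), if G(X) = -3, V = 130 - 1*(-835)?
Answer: -121549/49326 ≈ -2.4642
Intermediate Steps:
V = 965 (V = 130 + 835 = 965)
T(b) = 1/(-3 + b) (T(b) = 1/(b - 3) = 1/(-3 + b))
1551/1386 + (1915 - 1620)/(((1219/T(-45) + V)/(242 + 457))) = 1551/1386 + (1915 - 1620)/(((1219/(1/(-3 - 45)) + 965)/(242 + 457))) = 1551*(1/1386) + 295/(((1219/(1/(-48)) + 965)/699)) = 47/42 + 295/(((1219/(-1/48) + 965)*(1/699))) = 47/42 + 295/(((1219*(-48) + 965)*(1/699))) = 47/42 + 295/(((-58512 + 965)*(1/699))) = 47/42 + 295/((-57547*1/699)) = 47/42 + 295/(-57547/699) = 47/42 + 295*(-699/57547) = 47/42 - 206205/57547 = -121549/49326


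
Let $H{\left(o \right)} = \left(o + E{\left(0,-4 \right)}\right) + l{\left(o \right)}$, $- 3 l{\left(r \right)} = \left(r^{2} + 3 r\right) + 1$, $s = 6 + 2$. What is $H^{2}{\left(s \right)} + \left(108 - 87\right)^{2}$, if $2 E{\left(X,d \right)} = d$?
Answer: $\frac{9010}{9} \approx 1001.1$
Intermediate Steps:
$s = 8$
$E{\left(X,d \right)} = \frac{d}{2}$
$l{\left(r \right)} = - \frac{1}{3} - r - \frac{r^{2}}{3}$ ($l{\left(r \right)} = - \frac{\left(r^{2} + 3 r\right) + 1}{3} = - \frac{1 + r^{2} + 3 r}{3} = - \frac{1}{3} - r - \frac{r^{2}}{3}$)
$H{\left(o \right)} = - \frac{7}{3} - \frac{o^{2}}{3}$ ($H{\left(o \right)} = \left(o + \frac{1}{2} \left(-4\right)\right) - \left(\frac{1}{3} + o + \frac{o^{2}}{3}\right) = \left(o - 2\right) - \left(\frac{1}{3} + o + \frac{o^{2}}{3}\right) = \left(-2 + o\right) - \left(\frac{1}{3} + o + \frac{o^{2}}{3}\right) = - \frac{7}{3} - \frac{o^{2}}{3}$)
$H^{2}{\left(s \right)} + \left(108 - 87\right)^{2} = \left(- \frac{7}{3} - \frac{8^{2}}{3}\right)^{2} + \left(108 - 87\right)^{2} = \left(- \frac{7}{3} - \frac{64}{3}\right)^{2} + 21^{2} = \left(- \frac{7}{3} - \frac{64}{3}\right)^{2} + 441 = \left(- \frac{71}{3}\right)^{2} + 441 = \frac{5041}{9} + 441 = \frac{9010}{9}$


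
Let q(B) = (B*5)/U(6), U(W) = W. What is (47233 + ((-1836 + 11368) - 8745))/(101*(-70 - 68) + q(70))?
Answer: -144060/41639 ≈ -3.4597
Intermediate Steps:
q(B) = 5*B/6 (q(B) = (B*5)/6 = (5*B)*(⅙) = 5*B/6)
(47233 + ((-1836 + 11368) - 8745))/(101*(-70 - 68) + q(70)) = (47233 + ((-1836 + 11368) - 8745))/(101*(-70 - 68) + (⅚)*70) = (47233 + (9532 - 8745))/(101*(-138) + 175/3) = (47233 + 787)/(-13938 + 175/3) = 48020/(-41639/3) = 48020*(-3/41639) = -144060/41639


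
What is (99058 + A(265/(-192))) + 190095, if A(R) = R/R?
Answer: 289154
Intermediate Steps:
A(R) = 1
(99058 + A(265/(-192))) + 190095 = (99058 + 1) + 190095 = 99059 + 190095 = 289154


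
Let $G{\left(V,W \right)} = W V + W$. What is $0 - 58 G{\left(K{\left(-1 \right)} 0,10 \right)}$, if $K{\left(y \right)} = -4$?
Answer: $-580$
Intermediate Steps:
$G{\left(V,W \right)} = W + V W$ ($G{\left(V,W \right)} = V W + W = W + V W$)
$0 - 58 G{\left(K{\left(-1 \right)} 0,10 \right)} = 0 - 58 \cdot 10 \left(1 - 0\right) = 0 - 58 \cdot 10 \left(1 + 0\right) = 0 - 58 \cdot 10 \cdot 1 = 0 - 580 = -580$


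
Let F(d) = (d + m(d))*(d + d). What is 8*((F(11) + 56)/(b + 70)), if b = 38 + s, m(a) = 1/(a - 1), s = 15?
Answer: 12008/615 ≈ 19.525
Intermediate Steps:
m(a) = 1/(-1 + a)
b = 53 (b = 38 + 15 = 53)
F(d) = 2*d*(d + 1/(-1 + d)) (F(d) = (d + 1/(-1 + d))*(d + d) = (d + 1/(-1 + d))*(2*d) = 2*d*(d + 1/(-1 + d)))
8*((F(11) + 56)/(b + 70)) = 8*((2*11*(1 + 11*(-1 + 11))/(-1 + 11) + 56)/(53 + 70)) = 8*((2*11*(1 + 11*10)/10 + 56)/123) = 8*((2*11*(⅒)*(1 + 110) + 56)*(1/123)) = 8*((2*11*(⅒)*111 + 56)*(1/123)) = 8*((1221/5 + 56)*(1/123)) = 8*((1501/5)*(1/123)) = 8*(1501/615) = 12008/615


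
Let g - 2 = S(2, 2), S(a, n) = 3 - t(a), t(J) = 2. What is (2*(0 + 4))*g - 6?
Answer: 18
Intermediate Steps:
S(a, n) = 1 (S(a, n) = 3 - 1*2 = 3 - 2 = 1)
g = 3 (g = 2 + 1 = 3)
(2*(0 + 4))*g - 6 = (2*(0 + 4))*3 - 6 = (2*4)*3 - 6 = 8*3 - 6 = 24 - 6 = 18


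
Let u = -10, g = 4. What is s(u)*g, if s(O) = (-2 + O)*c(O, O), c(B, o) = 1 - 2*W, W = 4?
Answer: 336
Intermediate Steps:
c(B, o) = -7 (c(B, o) = 1 - 2*4 = 1 - 8 = -7)
s(O) = 14 - 7*O (s(O) = (-2 + O)*(-7) = 14 - 7*O)
s(u)*g = (14 - 7*(-10))*4 = (14 + 70)*4 = 84*4 = 336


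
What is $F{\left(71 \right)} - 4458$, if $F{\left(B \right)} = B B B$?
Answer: $353453$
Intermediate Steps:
$F{\left(B \right)} = B^{3}$ ($F{\left(B \right)} = B B^{2} = B^{3}$)
$F{\left(71 \right)} - 4458 = 71^{3} - 4458 = 357911 - 4458 = 353453$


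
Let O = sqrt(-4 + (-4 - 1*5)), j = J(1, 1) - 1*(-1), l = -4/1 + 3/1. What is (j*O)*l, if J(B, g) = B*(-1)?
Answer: 0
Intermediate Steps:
J(B, g) = -B
l = -1 (l = -4*1 + 3*1 = -4 + 3 = -1)
j = 0 (j = -1*1 - 1*(-1) = -1 + 1 = 0)
O = I*sqrt(13) (O = sqrt(-4 + (-4 - 5)) = sqrt(-4 - 9) = sqrt(-13) = I*sqrt(13) ≈ 3.6056*I)
(j*O)*l = (0*(I*sqrt(13)))*(-1) = 0*(-1) = 0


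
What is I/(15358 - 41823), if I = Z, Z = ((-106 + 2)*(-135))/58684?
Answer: -702/77653603 ≈ -9.0401e-6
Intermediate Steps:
Z = 3510/14671 (Z = -104*(-135)*(1/58684) = 14040*(1/58684) = 3510/14671 ≈ 0.23925)
I = 3510/14671 ≈ 0.23925
I/(15358 - 41823) = 3510/(14671*(15358 - 41823)) = (3510/14671)/(-26465) = (3510/14671)*(-1/26465) = -702/77653603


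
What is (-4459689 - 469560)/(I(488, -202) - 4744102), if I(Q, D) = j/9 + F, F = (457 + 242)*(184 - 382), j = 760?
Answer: 457353/453008 ≈ 1.0096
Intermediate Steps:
F = -138402 (F = 699*(-198) = -138402)
I(Q, D) = -1244858/9 (I(Q, D) = 760/9 - 138402 = -1244858/9)
(-4459689 - 469560)/(I(488, -202) - 4744102) = (-4459689 - 469560)/(-1244858/9 - 4744102) = -4929249/(-43941776/9) = -4929249*(-9/43941776) = 457353/453008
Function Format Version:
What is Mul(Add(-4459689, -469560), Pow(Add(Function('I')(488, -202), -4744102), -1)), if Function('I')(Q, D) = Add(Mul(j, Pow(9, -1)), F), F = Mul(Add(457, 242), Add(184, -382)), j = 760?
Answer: Rational(457353, 453008) ≈ 1.0096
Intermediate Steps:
F = -138402 (F = Mul(699, -198) = -138402)
Function('I')(Q, D) = Rational(-1244858, 9) (Function('I')(Q, D) = Add(Mul(760, Pow(9, -1)), -138402) = Add(Mul(760, Rational(1, 9)), -138402) = Add(Rational(760, 9), -138402) = Rational(-1244858, 9))
Mul(Add(-4459689, -469560), Pow(Add(Function('I')(488, -202), -4744102), -1)) = Mul(Add(-4459689, -469560), Pow(Add(Rational(-1244858, 9), -4744102), -1)) = Mul(-4929249, Pow(Rational(-43941776, 9), -1)) = Mul(-4929249, Rational(-9, 43941776)) = Rational(457353, 453008)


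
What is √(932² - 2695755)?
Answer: I*√1827131 ≈ 1351.7*I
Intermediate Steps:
√(932² - 2695755) = √(868624 - 2695755) = √(-1827131) = I*√1827131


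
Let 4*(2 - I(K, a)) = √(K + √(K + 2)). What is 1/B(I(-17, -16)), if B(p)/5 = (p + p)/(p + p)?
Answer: ⅕ ≈ 0.20000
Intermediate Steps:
I(K, a) = 2 - √(K + √(2 + K))/4 (I(K, a) = 2 - √(K + √(K + 2))/4 = 2 - √(K + √(2 + K))/4)
B(p) = 5 (B(p) = 5*((p + p)/(p + p)) = 5*((2*p)/((2*p))) = 5*((2*p)*(1/(2*p))) = 5*1 = 5)
1/B(I(-17, -16)) = 1/5 = ⅕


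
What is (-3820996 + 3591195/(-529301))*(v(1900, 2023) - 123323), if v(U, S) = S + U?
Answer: 241481795041925400/529301 ≈ 4.5623e+11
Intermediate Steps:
(-3820996 + 3591195/(-529301))*(v(1900, 2023) - 123323) = (-3820996 + 3591195/(-529301))*((2023 + 1900) - 123323) = (-3820996 + 3591195*(-1/529301))*(3923 - 123323) = (-3820996 - 3591195/529301)*(-119400) = -2022460594991/529301*(-119400) = 241481795041925400/529301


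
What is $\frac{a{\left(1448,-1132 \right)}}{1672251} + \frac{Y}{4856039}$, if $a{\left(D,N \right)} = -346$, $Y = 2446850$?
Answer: $\frac{4090067169856}{8120516073789} \approx 0.50367$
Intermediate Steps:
$\frac{a{\left(1448,-1132 \right)}}{1672251} + \frac{Y}{4856039} = - \frac{346}{1672251} + \frac{2446850}{4856039} = \frac{4090067169856}{8120516073789}$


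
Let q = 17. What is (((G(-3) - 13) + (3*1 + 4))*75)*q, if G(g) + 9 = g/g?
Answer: -17850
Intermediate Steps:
G(g) = -8 (G(g) = -9 + g/g = -9 + 1 = -8)
(((G(-3) - 13) + (3*1 + 4))*75)*q = (((-8 - 13) + (3*1 + 4))*75)*17 = ((-21 + (3 + 4))*75)*17 = ((-21 + 7)*75)*17 = -14*75*17 = -1050*17 = -17850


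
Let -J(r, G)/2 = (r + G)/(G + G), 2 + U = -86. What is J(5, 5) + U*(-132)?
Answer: 11614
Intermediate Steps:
U = -88 (U = -2 - 86 = -88)
J(r, G) = -(G + r)/G (J(r, G) = -2*(r + G)/(G + G) = -2*(G + r)/(2*G) = -2*(G + r)*1/(2*G) = -(G + r)/G)
J(5, 5) + U*(-132) = (-1*5 - 1*5)/5 - 88*(-132) = (-5 - 5)/5 + 11616 = (⅕)*(-10) + 11616 = -2 + 11616 = 11614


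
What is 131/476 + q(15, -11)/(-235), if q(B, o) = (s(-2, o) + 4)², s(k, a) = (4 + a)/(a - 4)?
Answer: 4789861/25168500 ≈ 0.19031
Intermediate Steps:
s(k, a) = (4 + a)/(-4 + a)
q(B, o) = (4 + (4 + o)/(-4 + o))² (q(B, o) = ((4 + o)/(-4 + o) + 4)² = (4 + (4 + o)/(-4 + o))²)
131/476 + q(15, -11)/(-235) = 131/476 + ((-12 + 5*(-11))²/(-4 - 11)²)/(-235) = 131*(1/476) + ((-12 - 55)²/(-15)²)*(-1/235) = 131/476 + ((-67)²*(1/225))*(-1/235) = 131/476 + (4489*(1/225))*(-1/235) = 131/476 + (4489/225)*(-1/235) = 131/476 - 4489/52875 = 4789861/25168500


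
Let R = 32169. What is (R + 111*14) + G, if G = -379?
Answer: 33344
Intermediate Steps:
(R + 111*14) + G = (32169 + 111*14) - 379 = (32169 + 1554) - 379 = 33723 - 379 = 33344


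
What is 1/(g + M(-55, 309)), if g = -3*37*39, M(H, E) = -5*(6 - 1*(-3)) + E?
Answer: -1/4065 ≈ -0.00024600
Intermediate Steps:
M(H, E) = -45 + E (M(H, E) = -5*(6 + 3) + E = -5*9 + E = -45 + E)
g = -4329 (g = -111*39 = -4329)
1/(g + M(-55, 309)) = 1/(-4329 + (-45 + 309)) = 1/(-4329 + 264) = 1/(-4065) = -1/4065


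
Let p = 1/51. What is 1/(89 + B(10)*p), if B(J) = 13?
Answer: 51/4552 ≈ 0.011204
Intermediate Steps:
p = 1/51 ≈ 0.019608
1/(89 + B(10)*p) = 1/(89 + 13*(1/51)) = 1/(89 + 13/51) = 1/(4552/51) = 51/4552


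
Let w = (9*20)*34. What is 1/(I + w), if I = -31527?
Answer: -1/25407 ≈ -3.9359e-5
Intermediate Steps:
w = 6120 (w = 180*34 = 6120)
1/(I + w) = 1/(-31527 + 6120) = 1/(-25407) = -1/25407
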